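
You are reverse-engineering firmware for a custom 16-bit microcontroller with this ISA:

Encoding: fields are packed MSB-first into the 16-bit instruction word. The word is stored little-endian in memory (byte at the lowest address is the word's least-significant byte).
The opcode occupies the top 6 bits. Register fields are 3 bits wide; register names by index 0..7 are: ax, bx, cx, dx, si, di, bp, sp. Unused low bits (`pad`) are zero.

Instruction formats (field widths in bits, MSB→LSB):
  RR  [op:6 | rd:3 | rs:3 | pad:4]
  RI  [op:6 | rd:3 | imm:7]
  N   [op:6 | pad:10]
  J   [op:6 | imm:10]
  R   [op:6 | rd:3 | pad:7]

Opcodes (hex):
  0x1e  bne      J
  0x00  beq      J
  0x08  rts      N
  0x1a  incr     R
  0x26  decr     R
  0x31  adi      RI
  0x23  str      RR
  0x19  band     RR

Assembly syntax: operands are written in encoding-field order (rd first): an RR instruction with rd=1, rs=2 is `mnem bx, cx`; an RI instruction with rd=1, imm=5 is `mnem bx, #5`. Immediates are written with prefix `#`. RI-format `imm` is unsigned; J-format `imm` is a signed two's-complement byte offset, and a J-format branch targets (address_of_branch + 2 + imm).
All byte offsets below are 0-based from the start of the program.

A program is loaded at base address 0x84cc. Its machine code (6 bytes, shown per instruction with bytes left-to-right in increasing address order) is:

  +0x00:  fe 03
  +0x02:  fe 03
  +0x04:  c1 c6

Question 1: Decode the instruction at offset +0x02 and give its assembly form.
@+02  little-endian(fe 03) = 0x03fe
  top 6b → 0x0 → beq [J]
  imm@[9:0]=0x3fe (s10→-2) ⇒ #-2

beq #-2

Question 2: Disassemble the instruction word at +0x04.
adi di, #65

off 0x04: read c1 c6 as little → 0xc6c1
  top 6b → 0x31 → adi [RI]
  [9:7] rd=5 = di
  [6:0] imm=65 = #65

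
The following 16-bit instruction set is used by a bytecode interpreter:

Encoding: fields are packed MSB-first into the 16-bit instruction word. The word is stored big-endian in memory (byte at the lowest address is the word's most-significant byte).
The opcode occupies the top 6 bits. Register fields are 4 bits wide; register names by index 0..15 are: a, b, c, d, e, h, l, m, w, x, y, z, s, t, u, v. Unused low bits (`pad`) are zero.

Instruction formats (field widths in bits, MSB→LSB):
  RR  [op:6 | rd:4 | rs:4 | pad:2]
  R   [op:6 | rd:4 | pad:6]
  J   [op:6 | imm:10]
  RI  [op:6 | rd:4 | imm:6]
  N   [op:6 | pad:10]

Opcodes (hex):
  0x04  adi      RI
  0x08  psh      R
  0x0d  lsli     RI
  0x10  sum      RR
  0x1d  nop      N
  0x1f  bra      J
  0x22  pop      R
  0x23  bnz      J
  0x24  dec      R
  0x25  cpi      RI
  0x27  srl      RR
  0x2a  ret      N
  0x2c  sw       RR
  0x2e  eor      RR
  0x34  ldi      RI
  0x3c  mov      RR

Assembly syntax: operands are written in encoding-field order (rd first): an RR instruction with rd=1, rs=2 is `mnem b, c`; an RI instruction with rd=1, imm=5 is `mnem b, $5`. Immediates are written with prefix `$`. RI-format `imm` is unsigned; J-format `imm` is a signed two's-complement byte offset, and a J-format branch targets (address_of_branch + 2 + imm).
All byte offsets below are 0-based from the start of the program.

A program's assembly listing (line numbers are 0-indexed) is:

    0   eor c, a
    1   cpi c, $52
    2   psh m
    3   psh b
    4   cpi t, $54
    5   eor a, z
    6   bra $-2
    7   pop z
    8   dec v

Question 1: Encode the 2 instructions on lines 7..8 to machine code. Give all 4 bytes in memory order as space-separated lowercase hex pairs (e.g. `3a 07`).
L7: pop op=0x22:6|rd=11:4|pad=0:6 ⇒ 0x8ac0 ⇒ big 8a c0
L8: dec op=0x24:6|rd=15:4|pad=0:6 ⇒ 0x93c0 ⇒ big 93 c0

8a c0 93 c0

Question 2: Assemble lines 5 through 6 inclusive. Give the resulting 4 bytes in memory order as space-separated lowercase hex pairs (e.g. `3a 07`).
b8 2c 7f fe

line 5 (eor): pack op=0x2e:6|rd=0:4|rs=11:4|pad=0:2 = 0xb82c; big→ b8 2c
line 6 (bra): pack op=0x1f:6|imm=-2:10 = 0x7ffe; big→ 7f fe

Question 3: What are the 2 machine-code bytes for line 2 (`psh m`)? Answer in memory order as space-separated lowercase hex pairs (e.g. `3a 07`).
2. psh fields op=0x8:6|rd=7:4|pad=0:6 → word 21c0h → 21 c0

21 c0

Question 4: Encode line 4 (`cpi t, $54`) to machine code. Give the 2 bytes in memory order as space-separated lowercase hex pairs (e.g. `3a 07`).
4. cpi fields op=0x25:6|rd=13:4|imm=54:6 → word 9776h → 97 76

97 76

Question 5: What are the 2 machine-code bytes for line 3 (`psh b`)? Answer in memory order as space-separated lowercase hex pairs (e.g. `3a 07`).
20 40

L3: psh op=0x8:6|rd=1:4|pad=0:6 ⇒ 0x2040 ⇒ big 20 40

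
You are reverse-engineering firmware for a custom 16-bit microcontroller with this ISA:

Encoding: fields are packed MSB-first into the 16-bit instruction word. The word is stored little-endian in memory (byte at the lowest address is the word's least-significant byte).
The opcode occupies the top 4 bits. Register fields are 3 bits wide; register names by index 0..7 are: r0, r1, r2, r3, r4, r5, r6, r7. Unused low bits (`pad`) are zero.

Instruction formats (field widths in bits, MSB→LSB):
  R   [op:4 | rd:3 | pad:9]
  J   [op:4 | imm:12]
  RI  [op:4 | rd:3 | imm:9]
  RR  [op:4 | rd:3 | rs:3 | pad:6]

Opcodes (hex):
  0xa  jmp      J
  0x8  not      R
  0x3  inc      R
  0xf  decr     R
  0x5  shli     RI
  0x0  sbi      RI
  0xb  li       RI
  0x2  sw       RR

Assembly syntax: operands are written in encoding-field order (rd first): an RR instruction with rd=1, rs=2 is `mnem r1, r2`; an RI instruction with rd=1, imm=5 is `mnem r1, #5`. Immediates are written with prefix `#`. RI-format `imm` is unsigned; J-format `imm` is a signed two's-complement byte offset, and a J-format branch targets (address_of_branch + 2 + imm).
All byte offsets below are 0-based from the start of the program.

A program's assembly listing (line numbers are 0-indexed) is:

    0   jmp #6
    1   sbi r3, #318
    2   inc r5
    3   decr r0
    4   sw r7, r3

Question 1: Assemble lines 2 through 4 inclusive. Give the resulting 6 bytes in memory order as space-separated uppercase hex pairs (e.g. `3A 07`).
L2: inc op=0x3:4|rd=5:3|pad=0:9 ⇒ 0x3a00 ⇒ little 00 3a
L3: decr op=0xf:4|rd=0:3|pad=0:9 ⇒ 0xf000 ⇒ little 00 f0
L4: sw op=0x2:4|rd=7:3|rs=3:3|pad=0:6 ⇒ 0x2ec0 ⇒ little c0 2e

00 3A 00 F0 C0 2E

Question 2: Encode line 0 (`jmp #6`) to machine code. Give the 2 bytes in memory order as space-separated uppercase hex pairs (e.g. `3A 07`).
06 A0

0. jmp fields op=0xa:4|imm=6:12 → word a006h → 06 a0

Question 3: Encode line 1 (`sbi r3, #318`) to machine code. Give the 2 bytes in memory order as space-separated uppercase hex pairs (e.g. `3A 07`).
1. sbi fields op=0x0:4|rd=3:3|imm=318:9 → word 073eh → 3e 07

3E 07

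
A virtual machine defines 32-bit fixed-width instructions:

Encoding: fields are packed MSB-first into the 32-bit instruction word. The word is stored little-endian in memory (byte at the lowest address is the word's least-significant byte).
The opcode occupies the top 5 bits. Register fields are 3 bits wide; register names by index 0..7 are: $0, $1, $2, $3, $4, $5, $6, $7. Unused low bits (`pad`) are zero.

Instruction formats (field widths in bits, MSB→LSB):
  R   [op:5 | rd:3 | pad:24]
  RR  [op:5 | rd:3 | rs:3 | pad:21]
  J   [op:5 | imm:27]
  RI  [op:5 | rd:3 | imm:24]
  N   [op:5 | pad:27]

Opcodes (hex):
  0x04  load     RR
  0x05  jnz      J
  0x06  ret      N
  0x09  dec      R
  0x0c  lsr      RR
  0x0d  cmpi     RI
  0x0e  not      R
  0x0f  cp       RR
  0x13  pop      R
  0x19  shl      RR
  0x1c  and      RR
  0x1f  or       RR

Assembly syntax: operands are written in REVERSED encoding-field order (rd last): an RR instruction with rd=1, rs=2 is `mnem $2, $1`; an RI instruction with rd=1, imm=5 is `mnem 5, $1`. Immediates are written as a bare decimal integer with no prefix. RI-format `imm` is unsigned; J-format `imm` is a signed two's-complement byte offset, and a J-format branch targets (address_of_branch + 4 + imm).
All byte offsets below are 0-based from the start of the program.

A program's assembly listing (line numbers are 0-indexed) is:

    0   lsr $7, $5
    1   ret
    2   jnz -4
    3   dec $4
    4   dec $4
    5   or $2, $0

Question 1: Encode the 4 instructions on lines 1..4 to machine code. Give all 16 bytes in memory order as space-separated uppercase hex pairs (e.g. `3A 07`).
00 00 00 30 FC FF FF 2F 00 00 00 4C 00 00 00 4C

L1: ret op=0x6:5|pad=0:27 ⇒ 0x30000000 ⇒ little 00 00 00 30
L2: jnz op=0x5:5|imm=-4:27 ⇒ 0x2ffffffc ⇒ little fc ff ff 2f
L3: dec op=0x9:5|rd=4:3|pad=0:24 ⇒ 0x4c000000 ⇒ little 00 00 00 4c
L4: dec op=0x9:5|rd=4:3|pad=0:24 ⇒ 0x4c000000 ⇒ little 00 00 00 4c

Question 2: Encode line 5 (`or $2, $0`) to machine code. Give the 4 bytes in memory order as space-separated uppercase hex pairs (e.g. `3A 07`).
00 00 40 F8

line 5 (or): pack op=0x1f:5|rd=0:3|rs=2:3|pad=0:21 = 0xf8400000; little→ 00 00 40 f8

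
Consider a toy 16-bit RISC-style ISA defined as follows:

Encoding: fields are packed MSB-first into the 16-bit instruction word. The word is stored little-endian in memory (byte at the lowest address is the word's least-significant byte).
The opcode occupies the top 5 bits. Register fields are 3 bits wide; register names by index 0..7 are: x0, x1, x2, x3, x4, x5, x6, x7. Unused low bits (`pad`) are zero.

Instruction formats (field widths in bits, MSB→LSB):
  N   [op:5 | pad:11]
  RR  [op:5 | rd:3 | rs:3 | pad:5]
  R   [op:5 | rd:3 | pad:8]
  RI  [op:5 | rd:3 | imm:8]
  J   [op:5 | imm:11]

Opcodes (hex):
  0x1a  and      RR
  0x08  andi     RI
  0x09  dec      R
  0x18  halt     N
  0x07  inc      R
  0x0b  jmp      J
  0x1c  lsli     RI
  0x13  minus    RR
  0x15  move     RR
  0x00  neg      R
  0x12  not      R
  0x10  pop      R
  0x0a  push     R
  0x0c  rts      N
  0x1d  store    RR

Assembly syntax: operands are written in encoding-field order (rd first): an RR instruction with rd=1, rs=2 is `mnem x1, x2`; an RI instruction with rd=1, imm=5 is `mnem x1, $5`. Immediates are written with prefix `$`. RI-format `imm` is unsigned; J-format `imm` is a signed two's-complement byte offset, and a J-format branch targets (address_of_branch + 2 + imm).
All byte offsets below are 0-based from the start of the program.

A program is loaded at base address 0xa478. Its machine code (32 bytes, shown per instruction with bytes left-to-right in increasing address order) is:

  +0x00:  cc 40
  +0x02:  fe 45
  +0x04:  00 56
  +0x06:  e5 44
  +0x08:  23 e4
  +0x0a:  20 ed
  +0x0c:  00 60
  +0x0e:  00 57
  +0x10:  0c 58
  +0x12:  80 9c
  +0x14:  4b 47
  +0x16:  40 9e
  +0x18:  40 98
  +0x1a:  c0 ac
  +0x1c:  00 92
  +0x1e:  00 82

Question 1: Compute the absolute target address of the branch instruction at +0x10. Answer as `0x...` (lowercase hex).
@+10  little-endian(0c 58) = 0x580c
  top 5b → 0xb → jmp [J]
  imm@[10:0]=0xc ⇒ $12
  target = base 0xa478 + off 0x10 + 2 + imm 12 = 0xa496

0xa496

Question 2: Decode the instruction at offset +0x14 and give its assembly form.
@+14  little-endian(4b 47) = 0x474b
  top 5b → 0x8 → andi [RI]
  rd@[10:8]=0x7 ⇒ x7
  imm@[7:0]=0x4b ⇒ $75

andi x7, $75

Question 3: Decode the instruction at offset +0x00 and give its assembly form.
off 0x00: read cc 40 as little → 0x40cc
  opcode bits[15:11]=0x8: andi/RI
  [10:8] rd=0 = x0
  [7:0] imm=204 = $204

andi x0, $204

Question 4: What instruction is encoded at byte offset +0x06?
@+06  little-endian(e5 44) = 0x44e5
  op=0x44e5>>11=0x8 ⇒ andi (RI)
  rd: (w>>8)&0x7=0x4 → x4
  imm: (w>>0)&0xff=0xe5 → $229

andi x4, $229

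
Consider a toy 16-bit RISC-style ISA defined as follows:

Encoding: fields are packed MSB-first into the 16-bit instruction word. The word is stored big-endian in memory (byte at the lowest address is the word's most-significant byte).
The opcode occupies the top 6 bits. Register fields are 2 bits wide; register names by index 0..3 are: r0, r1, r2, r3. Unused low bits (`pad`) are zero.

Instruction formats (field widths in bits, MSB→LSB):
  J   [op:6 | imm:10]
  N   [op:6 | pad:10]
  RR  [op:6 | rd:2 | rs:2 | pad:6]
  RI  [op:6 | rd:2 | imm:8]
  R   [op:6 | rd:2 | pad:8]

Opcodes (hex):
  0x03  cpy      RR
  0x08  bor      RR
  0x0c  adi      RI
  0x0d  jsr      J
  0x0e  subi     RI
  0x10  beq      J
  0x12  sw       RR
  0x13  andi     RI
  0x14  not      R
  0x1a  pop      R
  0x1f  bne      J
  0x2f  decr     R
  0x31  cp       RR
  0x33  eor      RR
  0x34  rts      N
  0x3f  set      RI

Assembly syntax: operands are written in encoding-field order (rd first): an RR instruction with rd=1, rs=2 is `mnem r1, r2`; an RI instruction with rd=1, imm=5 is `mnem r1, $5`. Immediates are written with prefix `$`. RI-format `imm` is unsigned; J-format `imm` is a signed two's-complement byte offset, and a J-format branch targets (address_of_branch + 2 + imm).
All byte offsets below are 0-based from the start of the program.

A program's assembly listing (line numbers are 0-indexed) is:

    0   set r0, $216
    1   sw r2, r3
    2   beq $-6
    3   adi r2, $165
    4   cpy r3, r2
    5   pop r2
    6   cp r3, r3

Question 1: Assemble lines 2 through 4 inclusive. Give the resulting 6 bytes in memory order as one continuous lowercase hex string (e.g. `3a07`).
43fa32a50f80

2. beq fields op=0x10:6|imm=-6:10 → word 43fah → 43 fa
3. adi fields op=0xc:6|rd=2:2|imm=165:8 → word 32a5h → 32 a5
4. cpy fields op=0x3:6|rd=3:2|rs=2:2|pad=0:6 → word 0f80h → 0f 80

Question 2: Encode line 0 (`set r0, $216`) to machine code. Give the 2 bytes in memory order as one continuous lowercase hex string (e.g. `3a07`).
fcd8

L0: set op=0x3f:6|rd=0:2|imm=216:8 ⇒ 0xfcd8 ⇒ big fc d8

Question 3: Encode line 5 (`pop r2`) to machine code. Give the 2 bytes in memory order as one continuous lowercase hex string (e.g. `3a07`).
6a00

L5: pop op=0x1a:6|rd=2:2|pad=0:8 ⇒ 0x6a00 ⇒ big 6a 00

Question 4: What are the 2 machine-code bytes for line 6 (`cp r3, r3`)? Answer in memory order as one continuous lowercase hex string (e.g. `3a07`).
c7c0

L6: cp op=0x31:6|rd=3:2|rs=3:2|pad=0:6 ⇒ 0xc7c0 ⇒ big c7 c0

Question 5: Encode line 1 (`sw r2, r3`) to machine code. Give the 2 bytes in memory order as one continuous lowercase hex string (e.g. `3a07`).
4ac0

1. sw fields op=0x12:6|rd=2:2|rs=3:2|pad=0:6 → word 4ac0h → 4a c0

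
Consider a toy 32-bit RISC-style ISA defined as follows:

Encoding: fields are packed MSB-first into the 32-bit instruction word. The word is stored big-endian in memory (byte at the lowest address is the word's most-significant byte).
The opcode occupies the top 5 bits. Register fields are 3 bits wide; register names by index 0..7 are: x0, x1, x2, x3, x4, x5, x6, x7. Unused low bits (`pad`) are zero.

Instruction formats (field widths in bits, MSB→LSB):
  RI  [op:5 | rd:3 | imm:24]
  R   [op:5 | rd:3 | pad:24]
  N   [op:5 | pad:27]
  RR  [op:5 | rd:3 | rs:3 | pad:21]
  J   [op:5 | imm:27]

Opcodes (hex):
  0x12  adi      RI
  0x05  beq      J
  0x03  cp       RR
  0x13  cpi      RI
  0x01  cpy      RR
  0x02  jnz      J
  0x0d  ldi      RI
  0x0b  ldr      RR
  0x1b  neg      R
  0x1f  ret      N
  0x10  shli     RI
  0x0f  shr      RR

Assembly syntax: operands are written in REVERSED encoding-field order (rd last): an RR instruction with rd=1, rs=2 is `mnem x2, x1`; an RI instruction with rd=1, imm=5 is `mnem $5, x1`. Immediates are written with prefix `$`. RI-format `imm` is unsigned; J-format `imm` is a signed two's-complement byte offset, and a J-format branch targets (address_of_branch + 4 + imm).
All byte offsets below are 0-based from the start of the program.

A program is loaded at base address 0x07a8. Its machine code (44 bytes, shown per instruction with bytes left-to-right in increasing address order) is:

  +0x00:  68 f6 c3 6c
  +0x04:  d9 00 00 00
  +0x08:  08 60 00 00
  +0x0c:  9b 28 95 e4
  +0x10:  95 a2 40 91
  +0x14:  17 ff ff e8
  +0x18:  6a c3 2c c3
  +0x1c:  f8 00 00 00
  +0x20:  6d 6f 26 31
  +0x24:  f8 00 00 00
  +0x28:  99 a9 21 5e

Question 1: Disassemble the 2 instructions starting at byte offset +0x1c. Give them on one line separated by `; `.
+0x1c: f8 00 00 00 ⇒ word 0xf8000000 (big)
  top 5b → 0x1f → ret [N]
+0x20: 6d 6f 26 31 ⇒ word 0x6d6f2631 (big)
  top 5b → 0xd → ldi [RI]
  [26:24] rd=5 = x5
  [23:0] imm=7284273 = $7284273

ret; ldi $7284273, x5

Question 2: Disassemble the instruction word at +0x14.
jnz $-24

off 0x14: read 17 ff ff e8 as big → 0x17ffffe8
  op=0x17ffffe8>>27=0x2 ⇒ jnz (J)
  imm: (w>>0)&0x7ffffff=0x7ffffe8 (s27→-24) → $-24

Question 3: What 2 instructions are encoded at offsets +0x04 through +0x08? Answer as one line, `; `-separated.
neg x1; cpy x3, x0

off 0x04: read d9 00 00 00 as big → 0xd9000000
  opcode bits[31:27]=0x1b: neg/R
  [26:24] rd=1 = x1
off 0x08: read 08 60 00 00 as big → 0x08600000
  opcode bits[31:27]=0x1: cpy/RR
  [26:24] rd=0 = x0
  [23:21] rs=3 = x3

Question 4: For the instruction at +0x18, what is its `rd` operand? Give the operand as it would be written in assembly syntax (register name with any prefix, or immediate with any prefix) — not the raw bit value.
x2

off 0x18: read 6a c3 2c c3 as big → 0x6ac32cc3
  op=0x6ac32cc3>>27=0xd ⇒ ldi (RI)
  rd: (w>>24)&0x7=0x2 → x2
  imm: (w>>0)&0xffffff=0xc32cc3 → $12790979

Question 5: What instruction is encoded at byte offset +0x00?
@+00  big-endian(68 f6 c3 6c) = 0x68f6c36c
  top 5b → 0xd → ldi [RI]
  [26:24] rd=0 = x0
  [23:0] imm=16171884 = $16171884

ldi $16171884, x0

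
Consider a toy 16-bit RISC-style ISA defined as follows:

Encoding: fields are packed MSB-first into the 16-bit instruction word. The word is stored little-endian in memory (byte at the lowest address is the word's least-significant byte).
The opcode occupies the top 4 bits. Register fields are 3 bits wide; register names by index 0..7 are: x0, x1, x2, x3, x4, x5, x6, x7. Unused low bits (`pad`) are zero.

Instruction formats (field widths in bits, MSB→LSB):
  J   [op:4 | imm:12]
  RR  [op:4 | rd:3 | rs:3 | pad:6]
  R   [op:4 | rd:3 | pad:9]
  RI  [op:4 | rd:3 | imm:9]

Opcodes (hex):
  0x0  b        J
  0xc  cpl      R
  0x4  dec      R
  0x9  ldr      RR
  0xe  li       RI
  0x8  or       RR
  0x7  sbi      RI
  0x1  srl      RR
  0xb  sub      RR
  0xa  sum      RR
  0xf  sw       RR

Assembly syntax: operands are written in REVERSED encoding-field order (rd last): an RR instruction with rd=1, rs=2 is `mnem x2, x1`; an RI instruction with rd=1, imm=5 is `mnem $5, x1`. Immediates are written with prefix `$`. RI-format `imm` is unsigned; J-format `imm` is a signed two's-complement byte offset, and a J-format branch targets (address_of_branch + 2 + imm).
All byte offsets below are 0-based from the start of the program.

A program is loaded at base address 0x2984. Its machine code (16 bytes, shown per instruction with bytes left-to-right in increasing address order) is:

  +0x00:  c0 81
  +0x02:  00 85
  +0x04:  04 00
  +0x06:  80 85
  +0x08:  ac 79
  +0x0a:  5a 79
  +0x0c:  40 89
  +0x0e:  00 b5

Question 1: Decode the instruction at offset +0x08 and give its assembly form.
sbi $428, x4

[08] ac 79 → 0x79ac
  top 4b → 0x7 → sbi [RI]
  [11:9] rd=4 = x4
  [8:0] imm=428 = $428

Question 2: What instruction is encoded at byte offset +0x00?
or x7, x0

off 0x00: read c0 81 as little → 0x81c0
  top 4b → 0x8 → or [RR]
  [11:9] rd=0 = x0
  [8:6] rs=7 = x7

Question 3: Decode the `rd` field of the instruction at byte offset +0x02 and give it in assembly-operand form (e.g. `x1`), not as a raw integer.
x2

@+02  little-endian(00 85) = 0x8500
  op=0x8500>>12=0x8 ⇒ or (RR)
  rd@[11:9]=0x2 ⇒ x2
  rs@[8:6]=0x4 ⇒ x4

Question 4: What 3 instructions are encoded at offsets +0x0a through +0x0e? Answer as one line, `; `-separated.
off 0x0a: read 5a 79 as little → 0x795a
  opcode bits[15:12]=0x7: sbi/RI
  rd@[11:9]=0x4 ⇒ x4
  imm@[8:0]=0x15a ⇒ $346
off 0x0c: read 40 89 as little → 0x8940
  opcode bits[15:12]=0x8: or/RR
  rd@[11:9]=0x4 ⇒ x4
  rs@[8:6]=0x5 ⇒ x5
off 0x0e: read 00 b5 as little → 0xb500
  opcode bits[15:12]=0xb: sub/RR
  rd@[11:9]=0x2 ⇒ x2
  rs@[8:6]=0x4 ⇒ x4

sbi $346, x4; or x5, x4; sub x4, x2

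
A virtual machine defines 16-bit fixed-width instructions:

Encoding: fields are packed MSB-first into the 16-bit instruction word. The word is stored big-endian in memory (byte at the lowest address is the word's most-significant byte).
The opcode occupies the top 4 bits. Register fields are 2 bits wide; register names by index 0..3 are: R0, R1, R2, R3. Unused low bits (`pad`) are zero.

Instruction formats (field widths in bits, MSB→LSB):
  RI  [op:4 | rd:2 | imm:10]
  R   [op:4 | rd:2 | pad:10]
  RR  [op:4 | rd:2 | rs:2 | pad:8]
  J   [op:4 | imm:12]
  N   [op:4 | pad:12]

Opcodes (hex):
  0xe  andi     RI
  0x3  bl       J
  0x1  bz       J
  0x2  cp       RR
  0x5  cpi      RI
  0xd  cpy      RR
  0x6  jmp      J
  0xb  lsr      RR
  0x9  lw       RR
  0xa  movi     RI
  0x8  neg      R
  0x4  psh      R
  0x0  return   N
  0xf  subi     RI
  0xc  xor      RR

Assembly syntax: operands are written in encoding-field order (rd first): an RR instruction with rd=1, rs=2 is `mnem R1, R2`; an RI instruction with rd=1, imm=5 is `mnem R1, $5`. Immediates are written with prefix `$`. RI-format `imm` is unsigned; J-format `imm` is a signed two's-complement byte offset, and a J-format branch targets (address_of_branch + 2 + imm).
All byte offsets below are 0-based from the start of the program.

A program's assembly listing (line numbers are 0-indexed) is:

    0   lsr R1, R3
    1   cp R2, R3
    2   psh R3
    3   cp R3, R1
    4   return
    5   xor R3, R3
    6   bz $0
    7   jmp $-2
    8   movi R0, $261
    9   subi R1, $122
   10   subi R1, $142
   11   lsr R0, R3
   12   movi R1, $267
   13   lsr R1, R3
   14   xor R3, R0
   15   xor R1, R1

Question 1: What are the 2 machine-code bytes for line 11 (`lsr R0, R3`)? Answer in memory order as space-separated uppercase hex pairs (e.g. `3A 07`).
B3 00

L11: lsr op=0xb:4|rd=0:2|rs=3:2|pad=0:8 ⇒ 0xb300 ⇒ big b3 00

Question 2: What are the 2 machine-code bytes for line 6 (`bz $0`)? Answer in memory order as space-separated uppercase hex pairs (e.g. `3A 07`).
10 00

6. bz fields op=0x1:4|imm=0:12 → word 1000h → 10 00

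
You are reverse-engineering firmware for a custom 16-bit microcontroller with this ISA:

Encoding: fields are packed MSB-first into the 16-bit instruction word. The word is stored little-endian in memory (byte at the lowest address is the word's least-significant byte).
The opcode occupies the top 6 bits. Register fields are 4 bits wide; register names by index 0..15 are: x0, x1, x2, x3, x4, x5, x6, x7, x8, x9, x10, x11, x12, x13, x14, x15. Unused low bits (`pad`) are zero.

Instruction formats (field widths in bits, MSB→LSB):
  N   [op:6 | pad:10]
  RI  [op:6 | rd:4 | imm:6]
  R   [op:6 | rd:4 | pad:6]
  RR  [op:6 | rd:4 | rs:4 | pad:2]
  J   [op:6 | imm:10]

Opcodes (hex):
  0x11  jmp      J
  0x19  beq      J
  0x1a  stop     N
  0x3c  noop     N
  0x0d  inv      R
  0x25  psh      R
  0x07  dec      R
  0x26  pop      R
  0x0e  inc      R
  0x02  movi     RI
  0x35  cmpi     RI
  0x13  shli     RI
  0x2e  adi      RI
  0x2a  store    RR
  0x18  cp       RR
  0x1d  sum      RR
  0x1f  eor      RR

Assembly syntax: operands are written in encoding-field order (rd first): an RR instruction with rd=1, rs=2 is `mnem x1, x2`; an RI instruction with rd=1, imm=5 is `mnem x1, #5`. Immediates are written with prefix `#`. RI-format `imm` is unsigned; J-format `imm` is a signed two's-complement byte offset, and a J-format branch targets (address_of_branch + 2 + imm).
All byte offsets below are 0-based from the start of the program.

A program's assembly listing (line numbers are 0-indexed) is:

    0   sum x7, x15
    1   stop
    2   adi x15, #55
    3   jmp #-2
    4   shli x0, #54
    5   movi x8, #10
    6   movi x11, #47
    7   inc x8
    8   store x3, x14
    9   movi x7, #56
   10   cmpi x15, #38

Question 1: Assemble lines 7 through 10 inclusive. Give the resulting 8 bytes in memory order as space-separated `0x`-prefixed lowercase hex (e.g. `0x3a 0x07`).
7. inc fields op=0xe:6|rd=8:4|pad=0:6 → word 3a00h → 00 3a
8. store fields op=0x2a:6|rd=3:4|rs=14:4|pad=0:2 → word a8f8h → f8 a8
9. movi fields op=0x2:6|rd=7:4|imm=56:6 → word 09f8h → f8 09
10. cmpi fields op=0x35:6|rd=15:4|imm=38:6 → word d7e6h → e6 d7

0x00 0x3a 0xf8 0xa8 0xf8 0x09 0xe6 0xd7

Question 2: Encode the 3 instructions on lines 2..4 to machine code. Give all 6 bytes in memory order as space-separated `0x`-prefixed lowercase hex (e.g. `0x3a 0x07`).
2. adi fields op=0x2e:6|rd=15:4|imm=55:6 → word bbf7h → f7 bb
3. jmp fields op=0x11:6|imm=-2:10 → word 47feh → fe 47
4. shli fields op=0x13:6|rd=0:4|imm=54:6 → word 4c36h → 36 4c

0xf7 0xbb 0xfe 0x47 0x36 0x4c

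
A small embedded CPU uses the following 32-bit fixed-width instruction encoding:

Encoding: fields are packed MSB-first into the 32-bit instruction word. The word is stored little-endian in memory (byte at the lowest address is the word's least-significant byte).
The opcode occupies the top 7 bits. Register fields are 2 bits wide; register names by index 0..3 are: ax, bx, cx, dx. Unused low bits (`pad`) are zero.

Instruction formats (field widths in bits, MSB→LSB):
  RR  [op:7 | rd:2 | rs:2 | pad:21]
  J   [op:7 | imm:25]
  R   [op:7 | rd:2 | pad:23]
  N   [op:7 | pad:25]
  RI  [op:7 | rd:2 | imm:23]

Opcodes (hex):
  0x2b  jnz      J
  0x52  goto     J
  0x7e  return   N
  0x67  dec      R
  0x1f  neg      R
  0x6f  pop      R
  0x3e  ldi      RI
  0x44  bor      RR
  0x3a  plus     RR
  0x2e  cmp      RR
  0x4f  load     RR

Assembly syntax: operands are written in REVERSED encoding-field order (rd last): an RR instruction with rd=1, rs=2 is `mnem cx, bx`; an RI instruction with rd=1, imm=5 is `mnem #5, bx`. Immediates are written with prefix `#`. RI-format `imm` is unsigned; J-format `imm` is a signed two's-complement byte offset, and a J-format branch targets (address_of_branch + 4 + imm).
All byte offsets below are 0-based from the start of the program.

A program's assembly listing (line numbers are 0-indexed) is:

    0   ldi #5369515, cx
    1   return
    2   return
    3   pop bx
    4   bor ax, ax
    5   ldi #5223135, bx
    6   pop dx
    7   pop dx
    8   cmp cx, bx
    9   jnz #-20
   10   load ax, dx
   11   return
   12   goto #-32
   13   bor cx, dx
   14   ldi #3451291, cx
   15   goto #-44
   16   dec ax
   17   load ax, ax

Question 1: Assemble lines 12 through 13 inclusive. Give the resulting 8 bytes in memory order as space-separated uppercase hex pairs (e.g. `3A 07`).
12. goto fields op=0x52:7|imm=-32:25 → word a5ffffe0h → e0 ff ff a5
13. bor fields op=0x44:7|rd=3:2|rs=2:2|pad=0:21 → word 89c00000h → 00 00 c0 89

E0 FF FF A5 00 00 C0 89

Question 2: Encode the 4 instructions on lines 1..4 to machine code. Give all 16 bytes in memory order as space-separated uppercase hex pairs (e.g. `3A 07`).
00 00 00 FC 00 00 00 FC 00 00 80 DE 00 00 00 88

line 1 (return): pack op=0x7e:7|pad=0:25 = 0xfc000000; little→ 00 00 00 fc
line 2 (return): pack op=0x7e:7|pad=0:25 = 0xfc000000; little→ 00 00 00 fc
line 3 (pop): pack op=0x6f:7|rd=1:2|pad=0:23 = 0xde800000; little→ 00 00 80 de
line 4 (bor): pack op=0x44:7|rd=0:2|rs=0:2|pad=0:21 = 0x88000000; little→ 00 00 00 88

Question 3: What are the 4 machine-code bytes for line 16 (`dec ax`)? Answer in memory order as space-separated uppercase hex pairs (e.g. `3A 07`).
L16: dec op=0x67:7|rd=0:2|pad=0:23 ⇒ 0xce000000 ⇒ little 00 00 00 ce

00 00 00 CE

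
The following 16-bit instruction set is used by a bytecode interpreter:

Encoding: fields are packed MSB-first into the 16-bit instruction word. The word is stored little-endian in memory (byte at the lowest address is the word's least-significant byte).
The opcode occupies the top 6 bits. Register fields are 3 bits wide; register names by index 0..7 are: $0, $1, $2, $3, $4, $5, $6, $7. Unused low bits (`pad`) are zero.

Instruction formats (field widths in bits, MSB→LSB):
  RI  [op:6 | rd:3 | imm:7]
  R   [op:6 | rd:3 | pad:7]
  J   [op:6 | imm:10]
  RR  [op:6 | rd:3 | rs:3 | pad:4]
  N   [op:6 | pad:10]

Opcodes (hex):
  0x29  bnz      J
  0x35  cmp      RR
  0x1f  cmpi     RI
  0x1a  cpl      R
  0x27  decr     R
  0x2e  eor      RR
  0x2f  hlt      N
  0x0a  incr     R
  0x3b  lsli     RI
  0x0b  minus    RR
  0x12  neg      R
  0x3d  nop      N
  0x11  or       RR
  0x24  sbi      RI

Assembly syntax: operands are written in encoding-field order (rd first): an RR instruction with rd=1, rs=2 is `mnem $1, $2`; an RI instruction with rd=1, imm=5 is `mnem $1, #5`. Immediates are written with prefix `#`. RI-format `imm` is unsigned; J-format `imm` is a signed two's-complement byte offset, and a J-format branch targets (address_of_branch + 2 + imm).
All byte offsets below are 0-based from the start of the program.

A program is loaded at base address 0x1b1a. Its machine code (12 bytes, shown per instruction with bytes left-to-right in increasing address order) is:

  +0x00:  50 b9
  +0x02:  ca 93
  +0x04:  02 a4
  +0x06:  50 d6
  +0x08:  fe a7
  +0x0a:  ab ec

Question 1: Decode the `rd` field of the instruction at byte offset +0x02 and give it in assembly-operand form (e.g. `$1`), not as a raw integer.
off 0x02: read ca 93 as little → 0x93ca
  top 6b → 0x24 → sbi [RI]
  rd: (w>>7)&0x7=0x7 → $7
  imm: (w>>0)&0x7f=0x4a → #74

$7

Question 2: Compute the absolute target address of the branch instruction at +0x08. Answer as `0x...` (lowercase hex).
+0x08: fe a7 ⇒ word 0xa7fe (little)
  top 6b → 0x29 → bnz [J]
  imm@[9:0]=0x3fe (s10→-2) ⇒ #-2
  target = base 0x1b1a + off 0x08 + 2 + imm -2 = 0x1b22

0x1b22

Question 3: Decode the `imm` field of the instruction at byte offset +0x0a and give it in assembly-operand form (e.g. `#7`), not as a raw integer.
off 0x0a: read ab ec as little → 0xecab
  opcode bits[15:10]=0x3b: lsli/RI
  rd: (w>>7)&0x7=0x1 → $1
  imm: (w>>0)&0x7f=0x2b → #43

#43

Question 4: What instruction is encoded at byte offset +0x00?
off 0x00: read 50 b9 as little → 0xb950
  op=0xb950>>10=0x2e ⇒ eor (RR)
  rd@[9:7]=0x2 ⇒ $2
  rs@[6:4]=0x5 ⇒ $5

eor $2, $5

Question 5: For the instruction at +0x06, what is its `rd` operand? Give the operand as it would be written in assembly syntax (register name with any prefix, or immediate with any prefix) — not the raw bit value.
$4

off 0x06: read 50 d6 as little → 0xd650
  top 6b → 0x35 → cmp [RR]
  rd: (w>>7)&0x7=0x4 → $4
  rs: (w>>4)&0x7=0x5 → $5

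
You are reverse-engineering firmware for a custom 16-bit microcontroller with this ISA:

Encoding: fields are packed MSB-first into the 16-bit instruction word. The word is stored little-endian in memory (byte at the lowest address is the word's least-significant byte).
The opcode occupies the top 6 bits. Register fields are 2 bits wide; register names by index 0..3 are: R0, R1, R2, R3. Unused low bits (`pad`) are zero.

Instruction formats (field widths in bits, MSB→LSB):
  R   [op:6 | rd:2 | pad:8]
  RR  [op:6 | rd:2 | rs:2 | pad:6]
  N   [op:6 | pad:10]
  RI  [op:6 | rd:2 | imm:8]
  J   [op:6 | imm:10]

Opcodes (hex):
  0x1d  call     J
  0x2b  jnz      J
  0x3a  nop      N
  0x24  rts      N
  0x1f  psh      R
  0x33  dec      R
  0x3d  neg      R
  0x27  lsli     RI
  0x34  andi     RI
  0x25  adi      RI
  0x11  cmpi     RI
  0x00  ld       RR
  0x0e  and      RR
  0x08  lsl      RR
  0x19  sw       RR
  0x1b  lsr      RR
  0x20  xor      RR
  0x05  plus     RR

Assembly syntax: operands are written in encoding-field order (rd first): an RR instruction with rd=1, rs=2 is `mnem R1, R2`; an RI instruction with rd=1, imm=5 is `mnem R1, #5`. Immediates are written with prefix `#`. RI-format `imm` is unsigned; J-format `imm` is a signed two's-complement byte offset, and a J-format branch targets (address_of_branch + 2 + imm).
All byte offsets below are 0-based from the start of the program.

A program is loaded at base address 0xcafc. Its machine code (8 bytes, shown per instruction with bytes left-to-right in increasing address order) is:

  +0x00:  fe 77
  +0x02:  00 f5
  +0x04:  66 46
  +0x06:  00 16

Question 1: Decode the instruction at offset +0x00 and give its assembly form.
+0x00: fe 77 ⇒ word 0x77fe (little)
  op=0x77fe>>10=0x1d ⇒ call (J)
  imm@[9:0]=0x3fe (s10→-2) ⇒ #-2

call #-2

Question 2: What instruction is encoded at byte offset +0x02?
neg R1

@+02  little-endian(00 f5) = 0xf500
  op=0xf500>>10=0x3d ⇒ neg (R)
  [9:8] rd=1 = R1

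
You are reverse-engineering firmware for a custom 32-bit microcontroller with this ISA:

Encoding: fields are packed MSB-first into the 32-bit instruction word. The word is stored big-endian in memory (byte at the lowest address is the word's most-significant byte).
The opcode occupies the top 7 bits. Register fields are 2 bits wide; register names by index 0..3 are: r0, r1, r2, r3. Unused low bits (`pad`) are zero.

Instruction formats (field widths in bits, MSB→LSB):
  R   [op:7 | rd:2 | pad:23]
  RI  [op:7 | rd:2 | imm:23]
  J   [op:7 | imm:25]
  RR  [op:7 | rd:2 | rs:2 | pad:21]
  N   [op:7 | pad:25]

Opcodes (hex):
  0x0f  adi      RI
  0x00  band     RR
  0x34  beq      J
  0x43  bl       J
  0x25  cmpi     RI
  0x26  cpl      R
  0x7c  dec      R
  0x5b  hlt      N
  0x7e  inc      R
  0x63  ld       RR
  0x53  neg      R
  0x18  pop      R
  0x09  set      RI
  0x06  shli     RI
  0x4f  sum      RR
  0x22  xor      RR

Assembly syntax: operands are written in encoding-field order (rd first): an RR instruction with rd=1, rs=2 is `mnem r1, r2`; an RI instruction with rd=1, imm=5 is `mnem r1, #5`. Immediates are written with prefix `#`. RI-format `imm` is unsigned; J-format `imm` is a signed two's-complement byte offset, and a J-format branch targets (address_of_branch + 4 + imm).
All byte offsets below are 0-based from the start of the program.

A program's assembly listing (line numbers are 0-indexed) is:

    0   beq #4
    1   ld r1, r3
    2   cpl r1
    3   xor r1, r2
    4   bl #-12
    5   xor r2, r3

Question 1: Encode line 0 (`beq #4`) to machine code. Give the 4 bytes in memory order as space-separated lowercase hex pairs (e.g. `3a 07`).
68 00 00 04

L0: beq op=0x34:7|imm=4:25 ⇒ 0x68000004 ⇒ big 68 00 00 04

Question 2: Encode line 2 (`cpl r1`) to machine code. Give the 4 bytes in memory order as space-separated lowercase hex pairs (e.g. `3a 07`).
2. cpl fields op=0x26:7|rd=1:2|pad=0:23 → word 4c800000h → 4c 80 00 00

4c 80 00 00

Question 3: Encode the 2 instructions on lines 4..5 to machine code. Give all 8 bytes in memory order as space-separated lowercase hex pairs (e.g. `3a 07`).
L4: bl op=0x43:7|imm=-12:25 ⇒ 0x87fffff4 ⇒ big 87 ff ff f4
L5: xor op=0x22:7|rd=2:2|rs=3:2|pad=0:21 ⇒ 0x45600000 ⇒ big 45 60 00 00

87 ff ff f4 45 60 00 00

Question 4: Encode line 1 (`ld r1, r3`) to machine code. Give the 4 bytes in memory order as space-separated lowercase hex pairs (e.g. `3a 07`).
1. ld fields op=0x63:7|rd=1:2|rs=3:2|pad=0:21 → word c6e00000h → c6 e0 00 00

c6 e0 00 00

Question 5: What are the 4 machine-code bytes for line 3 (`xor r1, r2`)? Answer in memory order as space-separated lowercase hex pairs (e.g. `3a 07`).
line 3 (xor): pack op=0x22:7|rd=1:2|rs=2:2|pad=0:21 = 0x44c00000; big→ 44 c0 00 00

44 c0 00 00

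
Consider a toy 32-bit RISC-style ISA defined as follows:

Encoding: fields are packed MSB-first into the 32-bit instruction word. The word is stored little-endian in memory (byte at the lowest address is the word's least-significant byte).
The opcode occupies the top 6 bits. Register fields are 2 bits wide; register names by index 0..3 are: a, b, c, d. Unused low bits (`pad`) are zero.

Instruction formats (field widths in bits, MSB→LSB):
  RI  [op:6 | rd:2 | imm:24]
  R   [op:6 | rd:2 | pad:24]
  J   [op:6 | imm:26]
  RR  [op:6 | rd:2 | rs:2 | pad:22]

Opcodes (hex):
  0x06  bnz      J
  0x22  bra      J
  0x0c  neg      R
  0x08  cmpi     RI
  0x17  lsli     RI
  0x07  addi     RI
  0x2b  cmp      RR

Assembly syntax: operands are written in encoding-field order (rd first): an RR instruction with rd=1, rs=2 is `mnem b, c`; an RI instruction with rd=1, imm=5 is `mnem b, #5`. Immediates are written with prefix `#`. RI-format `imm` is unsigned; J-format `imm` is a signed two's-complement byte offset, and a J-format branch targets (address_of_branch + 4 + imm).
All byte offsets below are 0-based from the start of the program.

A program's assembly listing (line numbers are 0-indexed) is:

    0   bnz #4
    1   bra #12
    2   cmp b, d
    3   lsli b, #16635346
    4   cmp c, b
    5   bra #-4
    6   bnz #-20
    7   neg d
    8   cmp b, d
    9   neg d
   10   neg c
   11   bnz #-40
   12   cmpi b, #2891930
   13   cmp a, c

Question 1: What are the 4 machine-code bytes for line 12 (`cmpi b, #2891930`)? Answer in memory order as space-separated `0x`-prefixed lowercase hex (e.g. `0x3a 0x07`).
L12: cmpi op=0x8:6|rd=1:2|imm=2891930:24 ⇒ 0x212c209a ⇒ little 9a 20 2c 21

0x9a 0x20 0x2c 0x21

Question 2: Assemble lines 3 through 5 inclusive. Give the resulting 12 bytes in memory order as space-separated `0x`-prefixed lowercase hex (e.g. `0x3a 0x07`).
line 3 (lsli): pack op=0x17:6|rd=1:2|imm=16635346:24 = 0x5dfdd5d2; little→ d2 d5 fd 5d
line 4 (cmp): pack op=0x2b:6|rd=2:2|rs=1:2|pad=0:22 = 0xae400000; little→ 00 00 40 ae
line 5 (bra): pack op=0x22:6|imm=-4:26 = 0x8bfffffc; little→ fc ff ff 8b

0xd2 0xd5 0xfd 0x5d 0x00 0x00 0x40 0xae 0xfc 0xff 0xff 0x8b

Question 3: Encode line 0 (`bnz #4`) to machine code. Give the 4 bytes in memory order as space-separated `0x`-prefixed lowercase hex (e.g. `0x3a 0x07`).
0x04 0x00 0x00 0x18

L0: bnz op=0x6:6|imm=4:26 ⇒ 0x18000004 ⇒ little 04 00 00 18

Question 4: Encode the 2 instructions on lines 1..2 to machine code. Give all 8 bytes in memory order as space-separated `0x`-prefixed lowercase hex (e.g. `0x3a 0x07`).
0x0c 0x00 0x00 0x88 0x00 0x00 0xc0 0xad

1. bra fields op=0x22:6|imm=12:26 → word 8800000ch → 0c 00 00 88
2. cmp fields op=0x2b:6|rd=1:2|rs=3:2|pad=0:22 → word adc00000h → 00 00 c0 ad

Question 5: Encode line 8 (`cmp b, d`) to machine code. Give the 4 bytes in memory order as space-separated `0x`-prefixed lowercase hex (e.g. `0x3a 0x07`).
0x00 0x00 0xc0 0xad

line 8 (cmp): pack op=0x2b:6|rd=1:2|rs=3:2|pad=0:22 = 0xadc00000; little→ 00 00 c0 ad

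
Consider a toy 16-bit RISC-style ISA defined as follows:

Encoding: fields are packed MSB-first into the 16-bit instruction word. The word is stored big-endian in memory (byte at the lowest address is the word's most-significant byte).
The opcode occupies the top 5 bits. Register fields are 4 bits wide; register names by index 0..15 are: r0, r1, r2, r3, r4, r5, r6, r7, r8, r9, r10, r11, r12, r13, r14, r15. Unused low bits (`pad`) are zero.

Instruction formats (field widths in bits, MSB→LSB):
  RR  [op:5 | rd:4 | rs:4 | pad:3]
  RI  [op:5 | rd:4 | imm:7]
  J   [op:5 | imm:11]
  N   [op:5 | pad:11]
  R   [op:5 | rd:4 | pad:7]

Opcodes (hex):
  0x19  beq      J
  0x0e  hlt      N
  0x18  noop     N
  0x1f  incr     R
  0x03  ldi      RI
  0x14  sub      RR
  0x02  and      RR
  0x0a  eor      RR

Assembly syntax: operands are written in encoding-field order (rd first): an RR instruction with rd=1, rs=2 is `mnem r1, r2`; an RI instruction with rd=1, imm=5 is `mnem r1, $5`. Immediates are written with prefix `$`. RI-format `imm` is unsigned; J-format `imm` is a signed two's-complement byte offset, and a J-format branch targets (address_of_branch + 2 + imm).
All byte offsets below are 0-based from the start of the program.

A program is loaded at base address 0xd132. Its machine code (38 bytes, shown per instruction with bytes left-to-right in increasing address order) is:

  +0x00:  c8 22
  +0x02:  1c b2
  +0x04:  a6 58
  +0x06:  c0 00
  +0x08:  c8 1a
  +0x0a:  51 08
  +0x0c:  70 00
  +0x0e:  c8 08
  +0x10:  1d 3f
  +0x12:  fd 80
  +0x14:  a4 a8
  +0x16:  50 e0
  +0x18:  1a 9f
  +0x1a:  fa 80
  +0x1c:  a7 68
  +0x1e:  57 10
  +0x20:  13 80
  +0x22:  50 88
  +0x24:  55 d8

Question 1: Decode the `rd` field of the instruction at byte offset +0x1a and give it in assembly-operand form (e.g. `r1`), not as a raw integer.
r5

+0x1a: fa 80 ⇒ word 0xfa80 (big)
  top 5b → 0x1f → incr [R]
  rd: (w>>7)&0xf=0x5 → r5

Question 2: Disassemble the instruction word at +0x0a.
eor r2, r1

off 0x0a: read 51 08 as big → 0x5108
  top 5b → 0xa → eor [RR]
  [10:7] rd=2 = r2
  [6:3] rs=1 = r1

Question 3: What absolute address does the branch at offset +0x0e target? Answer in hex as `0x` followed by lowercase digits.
0xd14a

off 0x0e: read c8 08 as big → 0xc808
  top 5b → 0x19 → beq [J]
  [10:0] imm=8 = $8
  target = base 0xd132 + off 0x0e + 2 + imm 8 = 0xd14a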